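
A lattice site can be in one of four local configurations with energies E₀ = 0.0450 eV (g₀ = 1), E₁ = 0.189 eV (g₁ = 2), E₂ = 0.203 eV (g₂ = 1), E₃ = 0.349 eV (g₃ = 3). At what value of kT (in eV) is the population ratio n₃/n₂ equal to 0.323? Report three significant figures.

0.0655 eV

n₃/n₂ = (g₃/g₂) exp[−(E₃−E₂)/kT] = 0.323.
⇒ (E₃−E₂)/kT = ln((3/1)/0.323) = ln(9.2879) = 2.2287.
kT = 0.146 eV / 2.2287 = 0.0655 eV.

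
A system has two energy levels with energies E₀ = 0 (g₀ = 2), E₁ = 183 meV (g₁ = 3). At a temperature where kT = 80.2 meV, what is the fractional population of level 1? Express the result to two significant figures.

Eᵢ/kT = 0, 2.282.
Z = Σ gᵢe^(−Eᵢ/kT) = 2·e^(−0) + 3·e^(−2.282) = 2.000 + 0.3062 = 2.306.
P₁ = g₁ e^(−E₁/kT) / Z = 0.3062/2.306 = 0.13.

0.13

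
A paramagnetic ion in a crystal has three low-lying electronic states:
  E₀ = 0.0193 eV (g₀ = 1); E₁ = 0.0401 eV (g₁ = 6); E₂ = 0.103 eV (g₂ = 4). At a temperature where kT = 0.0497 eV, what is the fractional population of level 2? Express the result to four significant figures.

0.1305

Eᵢ/kT = 0.388330, 0.806841, 2.07243.
Z = Σ gᵢe^(−Eᵢ/kT) = 1·e^(−0.388330) + 6·e^(−0.806841) + 4·e^(−2.07243) = 0.678189 + 2.67759 + 0.503518 = 3.85930.
P₂ = g₂ e^(−E₂/kT) / Z = 0.503518/3.85930 = 0.1305.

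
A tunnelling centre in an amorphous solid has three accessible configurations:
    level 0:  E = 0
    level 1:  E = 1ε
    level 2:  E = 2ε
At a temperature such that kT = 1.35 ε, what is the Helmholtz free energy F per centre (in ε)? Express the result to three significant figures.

-0.720 ε

Eᵢ/kT = 0, 0.74074, 1.4815.
Z = Σ e^(−Eᵢ/kT) = e^(−0) + e^(−0.74074) + e^(−1.4815) = 1.0000 + 0.47676 + 0.22730 = 1.7041.
F = −kT ln Z = −1.35 × ln(1.7041) = −1.35 × 0.53304 = -0.720 ε.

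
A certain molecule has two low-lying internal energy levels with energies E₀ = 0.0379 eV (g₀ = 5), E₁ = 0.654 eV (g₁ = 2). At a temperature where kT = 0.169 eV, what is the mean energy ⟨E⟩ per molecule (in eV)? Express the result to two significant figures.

Eᵢ/kT = 0.2243, 3.870.
Z = Σ gᵢe^(−Eᵢ/kT) = 5·e^(−0.2243) + 2·e^(−3.870) = 3.995 + 0.04172 = 4.037.
⟨E⟩ = Σ Eᵢ gᵢe^(−Eᵢ/kT) / Z = (0.0379·3.995 + 0.654·0.04172) / 4.037 = 0.044 eV.

0.044 eV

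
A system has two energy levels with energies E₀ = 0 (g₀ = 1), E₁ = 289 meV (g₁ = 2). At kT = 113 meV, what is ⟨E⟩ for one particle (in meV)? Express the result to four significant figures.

38.78 meV

Eᵢ/kT = 0, 2.55752.
Z = Σ gᵢe^(−Eᵢ/kT) = 1·e^(−0) + 2·e^(−2.55752) = 1.00000 + 0.154993 = 1.15499.
⟨E⟩ = Σ Eᵢ gᵢe^(−Eᵢ/kT) / Z = (0·1.00000 + 289·0.154993) / 1.15499 = 38.78 meV.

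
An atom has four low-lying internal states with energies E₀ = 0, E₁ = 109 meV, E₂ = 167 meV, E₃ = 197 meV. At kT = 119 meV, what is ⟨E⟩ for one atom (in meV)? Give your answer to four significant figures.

66.57 meV

Eᵢ/kT = 0, 0.915966, 1.40336, 1.65546.
Z = Σ e^(−Eᵢ/kT) = e^(−0) + e^(−0.915966) + e^(−1.40336) + e^(−1.65546) = 1.00000 + 0.400130 + 0.245770 + 0.191004 = 1.83690.
⟨E⟩ = Σ Eᵢ e^(−Eᵢ/kT) / Z = (0·1.00000 + 109·0.400130 + 167·0.245770 + 197·0.191004) / 1.83690 = 66.57 meV.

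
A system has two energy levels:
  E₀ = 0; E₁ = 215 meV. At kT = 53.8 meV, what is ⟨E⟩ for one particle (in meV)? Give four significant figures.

Eᵢ/kT = 0, 3.99628.
Z = Σ e^(−Eᵢ/kT) = e^(−0) + e^(−3.99628) = 1.00000 + 0.0183839 = 1.01838.
⟨E⟩ = Σ Eᵢ e^(−Eᵢ/kT) / Z = (0·1.00000 + 215·0.0183839) / 1.01838 = 3.881 meV.

3.881 meV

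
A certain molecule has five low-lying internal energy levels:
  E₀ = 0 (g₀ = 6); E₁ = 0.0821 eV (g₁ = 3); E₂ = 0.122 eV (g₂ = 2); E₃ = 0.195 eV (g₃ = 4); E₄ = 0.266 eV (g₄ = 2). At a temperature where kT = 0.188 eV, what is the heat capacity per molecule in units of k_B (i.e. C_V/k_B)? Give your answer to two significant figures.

Eᵢ/kT = 0, 0.4367, 0.6489, 1.037, 1.415.
Z = Σ gᵢe^(−Eᵢ/kT) = 6·e^(−0) + 3·e^(−0.4367) + 2·e^(−0.6489) + 4·e^(−1.037) + 2·e^(−1.415) = 6.000 + 1.938 + 1.045 + 1.418 + 0.4859 = 10.89.
⟨E⟩ = 0.06358 eV, ⟨E²⟩ = 0.01074 eV².
C_V/k_B = (⟨E²⟩ − ⟨E⟩²)/(kT)² = (0.01074 − 0.004042)/0.03534 = 0.19.

0.19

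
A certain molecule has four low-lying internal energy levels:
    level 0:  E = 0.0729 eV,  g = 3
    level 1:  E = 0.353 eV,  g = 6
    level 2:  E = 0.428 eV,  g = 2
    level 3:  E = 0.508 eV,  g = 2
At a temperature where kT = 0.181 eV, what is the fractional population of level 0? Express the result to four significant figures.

Eᵢ/kT = 0.402762, 1.95028, 2.36464, 2.80663.
Z = Σ gᵢe^(−Eᵢ/kT) = 3·e^(−0.402762) + 6·e^(−1.95028) + 2·e^(−2.36464) + 2·e^(−2.80663) = 2.00541 + 0.853405 + 0.187966 + 0.120816 = 3.16760.
P₀ = g₀ e^(−E₀/kT) / Z = 2.00541/3.16760 = 0.6331.

0.6331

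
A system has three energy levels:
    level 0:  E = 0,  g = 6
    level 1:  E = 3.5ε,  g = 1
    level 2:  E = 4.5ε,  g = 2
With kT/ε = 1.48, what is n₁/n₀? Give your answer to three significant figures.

0.0157

n₁/n₀ = (g₁/g₀) exp[−(E₁−E₀)/kT] = (1/6) × exp(−(3.5ε)/(1.48ε)) = (1/6) × exp(-2.3649) = 0.0157.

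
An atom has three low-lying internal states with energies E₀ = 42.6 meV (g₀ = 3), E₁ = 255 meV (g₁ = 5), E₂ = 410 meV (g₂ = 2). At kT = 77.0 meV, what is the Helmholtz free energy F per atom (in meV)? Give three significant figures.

Eᵢ/kT = 0.55325, 3.3117, 5.3247.
Z = Σ gᵢe^(−Eᵢ/kT) = 3·e^(−0.55325) + 5·e^(−3.3117) + 2·e^(−5.3247) = 1.7252 + 0.18227 + 0.0097396 = 1.9172.
F = −kT ln Z = −77.0 × ln(1.9172) = −77.0 × 0.65087 = -50.1 meV.

-50.1 meV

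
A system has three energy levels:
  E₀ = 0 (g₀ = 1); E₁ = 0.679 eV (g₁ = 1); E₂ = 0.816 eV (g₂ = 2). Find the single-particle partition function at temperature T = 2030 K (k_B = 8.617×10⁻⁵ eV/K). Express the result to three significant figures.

Z = 1.04

k_BT = 8.617×10⁻⁵ × 2030 K = 0.17493 eV.
Eᵢ/kT = 0, 3.8816, 4.6647.
Z = Σ gᵢe^(−Eᵢ/kT) = 1·e^(−0) + 1·e^(−3.8816) + 2·e^(−4.6647) = 1.0000 + 0.020618 + 0.018844 = 1.0395.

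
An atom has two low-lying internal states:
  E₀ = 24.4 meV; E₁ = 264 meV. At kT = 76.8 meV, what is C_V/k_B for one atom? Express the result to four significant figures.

Eᵢ/kT = 0.317708, 3.43750.
Z = Σ e^(−Eᵢ/kT) = e^(−0.317708) + e^(−3.43750) = 0.727815 + 0.0321449 = 0.759960.
⟨E⟩ = 34.5346 meV, ⟨E²⟩ = 3518.19 meV².
C_V/k_B = (⟨E²⟩ − ⟨E⟩²)/(kT)² = (3518.19 − 1192.64)/5898.24 = 0.3943.

0.3943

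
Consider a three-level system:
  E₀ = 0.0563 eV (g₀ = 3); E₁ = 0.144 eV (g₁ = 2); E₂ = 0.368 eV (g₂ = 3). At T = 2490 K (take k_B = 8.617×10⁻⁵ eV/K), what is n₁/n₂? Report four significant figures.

1.894

k_BT = 8.617×10⁻⁵ × 2490 K = 0.214563 eV.
n₁/n₂ = (g₁/g₂) exp[−(E₁−E₂)/kT] = (2/3) × exp(−(-0.224 eV)/(0.214563 eV)) = (2/3) × exp(1.04398) = 1.894.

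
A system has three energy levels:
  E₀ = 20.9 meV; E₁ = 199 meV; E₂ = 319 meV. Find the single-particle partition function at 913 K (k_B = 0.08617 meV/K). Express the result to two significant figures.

Z = 0.86

k_BT = 0.08617 × 913 K = 78.67 meV.
Eᵢ/kT = 0.2657, 2.530, 4.055.
Z = Σ e^(−Eᵢ/kT) = e^(−0.2657) + e^(−2.530) + e^(−4.055) = 0.7667 + 0.07966 + 0.01734 = 0.8637.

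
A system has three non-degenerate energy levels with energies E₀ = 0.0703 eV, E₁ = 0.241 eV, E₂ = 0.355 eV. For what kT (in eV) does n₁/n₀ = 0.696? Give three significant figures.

n₁/n₀ = exp[−(E₁−E₀)/kT] = 0.696.
⇒ (E₁−E₀)/kT = ln(1/0.696) = ln(1.4368) = 0.36242.
kT = 0.1707 eV / 0.36242 = 0.471 eV.

0.471 eV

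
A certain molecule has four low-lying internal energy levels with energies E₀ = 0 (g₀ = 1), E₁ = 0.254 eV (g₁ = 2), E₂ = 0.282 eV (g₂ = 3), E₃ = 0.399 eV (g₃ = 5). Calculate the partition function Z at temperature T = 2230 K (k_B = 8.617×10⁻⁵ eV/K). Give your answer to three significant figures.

k_BT = 8.617×10⁻⁵ × 2230 K = 0.19216 eV.
Eᵢ/kT = 0, 1.3218, 1.4675, 2.0764.
Z = Σ gᵢe^(−Eᵢ/kT) = 1·e^(−0) + 2·e^(−1.3218) + 3·e^(−1.4675) + 5·e^(−2.0764) = 1.0000 + 0.53331 + 0.69150 + 0.62690 = 2.8517.

Z = 2.85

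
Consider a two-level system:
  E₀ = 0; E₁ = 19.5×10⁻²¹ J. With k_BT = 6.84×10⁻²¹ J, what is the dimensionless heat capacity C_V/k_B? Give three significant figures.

0.420

Eᵢ/kT = 0, 2.8509.
Z = Σ e^(−Eᵢ/kT) = e^(−0) + e^(−2.8509) = 1.0000 + 0.057792 = 1.0578.
⟨E⟩ = 1.0654, ⟨E²⟩ = 20.775.
C_V/k_B = (⟨E²⟩ − ⟨E⟩²)/(kT)² = (20.775 − 1.1351)/46.786 = 0.420.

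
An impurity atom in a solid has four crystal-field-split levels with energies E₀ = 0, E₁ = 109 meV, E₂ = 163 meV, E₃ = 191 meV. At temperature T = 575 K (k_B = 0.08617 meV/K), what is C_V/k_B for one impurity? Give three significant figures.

0.926

k_BT = 0.08617 × 575 K = 49.548 meV.
Eᵢ/kT = 0, 2.1999, 3.2897, 3.8548.
Z = Σ e^(−Eᵢ/kT) = e^(−0) + e^(−2.1999) + e^(−3.2897) + e^(−3.8548) = 1.0000 + 0.11081 + 0.037265 + 0.021178 = 1.1693.
⟨E⟩ = 18.984 meV, ⟨E²⟩ = 2633.4 meV².
C_V/k_B = (⟨E²⟩ − ⟨E⟩²)/(kT)² = (2633.4 − 360.39)/2455.0 = 0.926.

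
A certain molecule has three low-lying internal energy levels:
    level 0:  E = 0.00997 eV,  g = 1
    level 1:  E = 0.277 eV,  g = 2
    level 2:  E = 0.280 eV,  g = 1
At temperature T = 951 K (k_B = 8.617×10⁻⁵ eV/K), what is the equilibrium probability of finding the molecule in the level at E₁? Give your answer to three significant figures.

0.0690

k_BT = 8.617×10⁻⁵ × 951 K = 0.081948 eV.
Eᵢ/kT = 0.12166, 3.3802, 3.4168.
Z = Σ gᵢe^(−Eᵢ/kT) = 1·e^(−0.12166) + 2·e^(−3.3802) + 1·e^(−3.4168) = 0.88545 + 0.068081 + 0.032817 = 0.98635.
P₁ = g₁ e^(−E₁/kT) / Z = 0.068081/0.98635 = 0.0690.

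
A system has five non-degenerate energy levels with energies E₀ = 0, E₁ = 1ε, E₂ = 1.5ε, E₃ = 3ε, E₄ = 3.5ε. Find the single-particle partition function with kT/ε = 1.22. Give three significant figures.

Z = 1.88

Eᵢ/kT = 0, 0.81967, 1.2295, 2.4590, 2.8689.
Z = Σ e^(−Eᵢ/kT) = e^(−0) + e^(−0.81967) + e^(−1.2295) + e^(−2.4590) + e^(−2.8689) = 1.0000 + 0.44058 + 0.29244 + 0.085520 + 0.056761 = 1.8753.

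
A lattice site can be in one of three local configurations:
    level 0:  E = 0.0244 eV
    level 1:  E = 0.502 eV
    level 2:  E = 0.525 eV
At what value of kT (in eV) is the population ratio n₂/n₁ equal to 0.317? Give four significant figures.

n₂/n₁ = exp[−(E₂−E₁)/kT] = 0.317.
⇒ (E₂−E₁)/kT = ln(1/0.317) = ln(3.15457) = 1.14885.
kT = 0.023 eV / 1.14885 = 0.02002 eV.

0.02002 eV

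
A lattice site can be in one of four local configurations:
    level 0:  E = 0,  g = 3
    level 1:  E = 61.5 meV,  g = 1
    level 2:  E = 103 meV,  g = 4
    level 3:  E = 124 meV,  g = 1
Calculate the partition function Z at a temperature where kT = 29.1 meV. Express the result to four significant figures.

Z = 3.251

Eᵢ/kT = 0, 2.11340, 3.53952, 4.26117.
Z = Σ gᵢe^(−Eᵢ/kT) = 3·e^(−0) + 1·e^(−2.11340) + 4·e^(−3.53952) + 1·e^(−4.26117) = 3.00000 + 0.120826 + 0.116109 + 0.0141058 = 3.25104.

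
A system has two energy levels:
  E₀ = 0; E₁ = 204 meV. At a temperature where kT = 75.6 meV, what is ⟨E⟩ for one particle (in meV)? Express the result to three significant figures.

12.9 meV

Eᵢ/kT = 0, 2.6984.
Z = Σ e^(−Eᵢ/kT) = e^(−0) + e^(−2.6984) = 1.0000 + 0.067313 = 1.0673.
⟨E⟩ = Σ Eᵢ e^(−Eᵢ/kT) / Z = (0·1.0000 + 204·0.067313) / 1.0673 = 12.9 meV.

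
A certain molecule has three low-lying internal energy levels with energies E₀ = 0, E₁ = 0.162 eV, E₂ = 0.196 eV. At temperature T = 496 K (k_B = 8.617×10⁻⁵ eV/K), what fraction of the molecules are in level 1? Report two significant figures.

k_BT = 8.617×10⁻⁵ × 496 K = 0.04274 eV.
Eᵢ/kT = 0, 3.790, 4.586.
Z = Σ e^(−Eᵢ/kT) = e^(−0) + e^(−3.790) + e^(−4.586) = 1.000 + 0.02260 + 0.01019 = 1.033.
P₁ = e^(−E₁/kT) / Z = 0.02260/1.033 = 0.022.

0.022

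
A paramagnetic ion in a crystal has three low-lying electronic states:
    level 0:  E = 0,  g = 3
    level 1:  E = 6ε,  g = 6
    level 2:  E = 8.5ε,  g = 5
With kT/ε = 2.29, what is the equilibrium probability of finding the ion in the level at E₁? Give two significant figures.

Eᵢ/kT = 0, 2.620, 3.712.
Z = Σ gᵢe^(−Eᵢ/kT) = 3·e^(−0) + 6·e^(−2.620) + 5·e^(−3.712) = 3.000 + 0.4368 + 0.1221 = 3.559.
P₁ = g₁ e^(−E₁/kT) / Z = 0.4368/3.559 = 0.12.

0.12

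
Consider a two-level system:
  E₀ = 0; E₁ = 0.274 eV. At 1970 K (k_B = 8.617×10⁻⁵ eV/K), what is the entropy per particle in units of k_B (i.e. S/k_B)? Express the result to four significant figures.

k_BT = 8.617×10⁻⁵ × 1970 K = 0.169755 eV.
Eᵢ/kT = 0, 1.61409.
Z = Σ e^(−Eᵢ/kT) = e^(−0) + e^(−1.61409) = 1.00000 + 0.199072 = 1.19907.
⟨E⟩ = Σ EᵢPᵢ = 0.0454900 eV.
S/k_B = ln Z + ⟨E⟩/kT = ln(1.19907) + 0.0454900/0.169755 = 0.181546 + 0.267974 = 0.4495.

0.4495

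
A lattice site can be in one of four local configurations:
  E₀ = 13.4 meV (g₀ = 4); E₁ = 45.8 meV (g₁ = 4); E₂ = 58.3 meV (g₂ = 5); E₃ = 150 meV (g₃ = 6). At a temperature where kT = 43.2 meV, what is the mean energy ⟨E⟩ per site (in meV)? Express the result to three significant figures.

35.6 meV

Eᵢ/kT = 0.31019, 1.0602, 1.3495, 3.4722.
Z = Σ gᵢe^(−Eᵢ/kT) = 4·e^(−0.31019) + 4·e^(−1.0602) + 5·e^(−1.3495) + 6·e^(−3.4722) = 2.9332 + 1.3855 + 1.2968 + 0.18629 = 5.8018.
⟨E⟩ = Σ Eᵢ gᵢe^(−Eᵢ/kT) / Z = (13.4·2.9332 + 45.8·1.3855 + 58.3·1.2968 + 150·0.18629) / 5.8018 = 35.6 meV.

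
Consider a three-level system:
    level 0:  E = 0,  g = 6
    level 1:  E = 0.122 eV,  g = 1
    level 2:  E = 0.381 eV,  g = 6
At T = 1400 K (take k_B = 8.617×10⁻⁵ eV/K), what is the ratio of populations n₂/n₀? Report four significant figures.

0.04250

k_BT = 8.617×10⁻⁵ × 1400 K = 0.120638 eV.
n₂/n₀ = (g₂/g₀) exp[−(E₂−E₀)/kT] = (6/6) × exp(−(0.381 eV)/(0.120638 eV)) = (6/6) × exp(-3.15821) = 0.04250.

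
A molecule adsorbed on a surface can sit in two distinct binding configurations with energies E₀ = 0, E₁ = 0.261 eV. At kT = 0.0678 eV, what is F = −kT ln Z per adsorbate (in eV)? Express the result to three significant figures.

Eᵢ/kT = 0, 3.8496.
Z = Σ e^(−Eᵢ/kT) = e^(−0) + e^(−3.8496) = 1.0000 + 0.021288 = 1.0213.
F = −kT ln Z = −0.0678 × ln(1.0213) = −0.0678 × 0.021076 = -0.00143 eV.

-0.00143 eV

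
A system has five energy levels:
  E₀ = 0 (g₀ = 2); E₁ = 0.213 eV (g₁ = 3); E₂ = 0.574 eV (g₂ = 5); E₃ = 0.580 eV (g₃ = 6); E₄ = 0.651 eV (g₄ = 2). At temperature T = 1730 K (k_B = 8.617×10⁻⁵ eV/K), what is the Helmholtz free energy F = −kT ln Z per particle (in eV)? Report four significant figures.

-0.1624 eV

k_BT = 8.617×10⁻⁵ × 1730 K = 0.149074 eV.
Eᵢ/kT = 0, 1.42882, 3.85044, 3.89069, 4.36696.
Z = Σ gᵢe^(−Eᵢ/kT) = 2·e^(−0) + 3·e^(−1.42882) + 5·e^(−3.85044) + 6·e^(−3.89069) + 2·e^(−4.36696) = 2.00000 + 0.718774 + 0.106352 + 0.122587 + 0.0253795 = 2.97309.
F = −kT ln Z = −0.149074 × ln(2.97309) = −0.149074 × 1.08960 = -0.1624 eV.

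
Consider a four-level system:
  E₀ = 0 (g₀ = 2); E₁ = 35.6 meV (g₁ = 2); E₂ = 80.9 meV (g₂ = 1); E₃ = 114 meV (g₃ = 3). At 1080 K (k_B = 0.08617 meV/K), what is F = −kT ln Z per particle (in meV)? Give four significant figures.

-143.3 meV

k_BT = 0.08617 × 1080 K = 93.0636 meV.
Eᵢ/kT = 0, 0.382534, 0.869298, 1.22497.
Z = Σ gᵢe^(−Eᵢ/kT) = 2·e^(−0) + 2·e^(−0.382534) + 1·e^(−0.869298) + 3·e^(−1.22497) = 2.00000 + 1.36426 + 0.419246 + 0.881300 = 4.66481.
F = −kT ln Z = −93.0636 × ln(4.66481) = −93.0636 × 1.54005 = -143.3 meV.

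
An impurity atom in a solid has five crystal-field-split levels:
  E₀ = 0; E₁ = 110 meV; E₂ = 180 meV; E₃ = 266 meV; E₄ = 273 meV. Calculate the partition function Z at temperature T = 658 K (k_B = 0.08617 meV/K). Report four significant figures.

Z = 1.203

k_BT = 0.08617 × 658 K = 56.6999 meV.
Eᵢ/kT = 0, 1.94004, 3.17461, 4.69137, 4.81482.
Z = Σ e^(−Eᵢ/kT) = e^(−0) + e^(−1.94004) + e^(−3.17461) + e^(−4.69137) + e^(−4.81482) = 1.00000 + 0.143698 + 0.0418104 + 0.00917411 + 0.00810868 = 1.20279.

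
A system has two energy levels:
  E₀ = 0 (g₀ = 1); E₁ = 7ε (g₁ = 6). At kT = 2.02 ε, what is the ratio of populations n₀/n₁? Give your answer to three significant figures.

n₀/n₁ = (g₀/g₁) exp[−(E₀−E₁)/kT] = (1/6) × exp(−(-7ε)/(2.02ε)) = (1/6) × exp(3.4653) = 5.33.

5.33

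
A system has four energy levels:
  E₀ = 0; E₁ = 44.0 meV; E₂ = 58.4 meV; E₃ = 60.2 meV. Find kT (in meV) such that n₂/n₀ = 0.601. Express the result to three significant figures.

n₂/n₀ = exp[−(E₂−E₀)/kT] = 0.601.
⇒ (E₂−E₀)/kT = ln(1/0.601) = ln(1.6639) = 0.50916.
kT = 58.4 meV / 0.50916 = 115 meV.

115 meV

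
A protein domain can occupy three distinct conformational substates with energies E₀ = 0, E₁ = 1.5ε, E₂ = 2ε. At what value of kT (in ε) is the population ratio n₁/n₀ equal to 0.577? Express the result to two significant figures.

2.7 ε

n₁/n₀ = exp[−(E₁−E₀)/kT] = 0.577.
⇒ (E₁−E₀)/kT = ln(1/0.577) = ln(1.733) = 0.5499.
kT = 1.5ε / 0.5499 = 2.7 ε.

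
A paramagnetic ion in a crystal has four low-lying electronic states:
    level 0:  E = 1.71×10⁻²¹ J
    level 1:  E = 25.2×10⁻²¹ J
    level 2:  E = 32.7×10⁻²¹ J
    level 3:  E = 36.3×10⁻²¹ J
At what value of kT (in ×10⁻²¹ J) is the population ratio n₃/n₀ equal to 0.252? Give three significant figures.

n₃/n₀ = exp[−(E₃−E₀)/kT] = 0.252.
⇒ (E₃−E₀)/kT = ln(1/0.252) = ln(3.9683) = 1.3783.
kT = 34.59 ×10⁻²¹ J / 1.3783 = 25.1 ×10⁻²¹ J.

25.1 ×10⁻²¹ J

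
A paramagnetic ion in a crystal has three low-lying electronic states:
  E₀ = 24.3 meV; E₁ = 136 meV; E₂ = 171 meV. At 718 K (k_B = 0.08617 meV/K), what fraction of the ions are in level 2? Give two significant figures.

0.074

k_BT = 0.08617 × 718 K = 61.87 meV.
Eᵢ/kT = 0.3928, 2.198, 2.764.
Z = Σ e^(−Eᵢ/kT) = e^(−0.3928) + e^(−2.198) + e^(−2.764) = 0.6752 + 0.1110 + 0.06304 = 0.8492.
P₂ = e^(−E₂/kT) / Z = 0.06304/0.8492 = 0.074.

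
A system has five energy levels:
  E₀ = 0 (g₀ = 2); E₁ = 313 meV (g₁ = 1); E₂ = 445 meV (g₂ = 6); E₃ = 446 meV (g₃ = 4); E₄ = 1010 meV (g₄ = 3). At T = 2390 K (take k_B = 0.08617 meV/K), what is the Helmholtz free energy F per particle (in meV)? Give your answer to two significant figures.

-250 meV

k_BT = 0.08617 × 2390 K = 205.9 meV.
Eᵢ/kT = 0, 1.520, 2.161, 2.166, 4.905.
Z = Σ gᵢe^(−Eᵢ/kT) = 2·e^(−0) + 1·e^(−1.520) + 6·e^(−2.161) + 4·e^(−2.166) + 3·e^(−4.905) = 2.000 + 0.2187 + 0.6913 + 0.4585 + 0.02223 = 3.391.
F = −kT ln Z = −205.9 × ln(3.391) = −205.9 × 1.221 = -250 meV.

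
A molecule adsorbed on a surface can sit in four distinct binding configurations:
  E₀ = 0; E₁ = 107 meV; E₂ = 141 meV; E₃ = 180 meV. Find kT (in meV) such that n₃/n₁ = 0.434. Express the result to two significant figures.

n₃/n₁ = exp[−(E₃−E₁)/kT] = 0.434.
⇒ (E₃−E₁)/kT = ln(1/0.434) = ln(2.304) = 0.8346.
kT = 73 meV / 0.8346 = 87 meV.

87 meV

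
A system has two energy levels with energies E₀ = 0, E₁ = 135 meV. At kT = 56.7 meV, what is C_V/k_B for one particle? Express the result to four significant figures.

0.4392

Eᵢ/kT = 0, 2.38095.
Z = Σ e^(−Eᵢ/kT) = e^(−0) + e^(−2.38095) = 1.00000 + 0.0924627 = 1.09246.
⟨E⟩ = 11.4260 meV, ⟨E²⟩ = 1542.51 meV².
C_V/k_B = (⟨E²⟩ − ⟨E⟩²)/(kT)² = (1542.51 − 130.553)/3214.89 = 0.4392.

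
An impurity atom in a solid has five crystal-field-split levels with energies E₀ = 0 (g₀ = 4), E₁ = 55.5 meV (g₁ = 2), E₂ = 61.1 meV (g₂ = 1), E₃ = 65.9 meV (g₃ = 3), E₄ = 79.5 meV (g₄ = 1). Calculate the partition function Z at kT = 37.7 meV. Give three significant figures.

Eᵢ/kT = 0, 1.4721, 1.6207, 1.7480, 2.1088.
Z = Σ gᵢe^(−Eᵢ/kT) = 4·e^(−0) + 2·e^(−1.4721) + 1·e^(−1.6207) + 3·e^(−1.7480) + 1·e^(−2.1088) = 4.0000 + 0.45889 + 0.19776 + 0.52237 + 0.12138 = 5.3004.

Z = 5.30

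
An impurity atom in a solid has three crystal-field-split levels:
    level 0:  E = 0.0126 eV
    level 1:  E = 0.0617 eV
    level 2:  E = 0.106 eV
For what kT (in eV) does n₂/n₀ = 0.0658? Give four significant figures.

n₂/n₀ = exp[−(E₂−E₀)/kT] = 0.0658.
⇒ (E₂−E₀)/kT = ln(1/0.0658) = ln(15.1976) = 2.72114.
kT = 0.0934 eV / 2.72114 = 0.03432 eV.

0.03432 eV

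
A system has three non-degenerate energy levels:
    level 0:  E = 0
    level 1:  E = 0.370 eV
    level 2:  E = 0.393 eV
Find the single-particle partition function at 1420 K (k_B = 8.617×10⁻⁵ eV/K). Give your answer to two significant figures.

Z = 1.1

k_BT = 8.617×10⁻⁵ × 1420 K = 0.1224 eV.
Eᵢ/kT = 0, 3.023, 3.211.
Z = Σ e^(−Eᵢ/kT) = e^(−0) + e^(−3.023) + e^(−3.211) = 1.000 + 0.04866 + 0.04032 = 1.089.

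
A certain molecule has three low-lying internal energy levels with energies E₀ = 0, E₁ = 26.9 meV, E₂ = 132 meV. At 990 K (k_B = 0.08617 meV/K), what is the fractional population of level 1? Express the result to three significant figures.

k_BT = 0.08617 × 990 K = 85.308 meV.
Eᵢ/kT = 0, 0.31533, 1.5473.
Z = Σ e^(−Eᵢ/kT) = e^(−0) + e^(−0.31533) + e^(−1.5473) = 1.0000 + 0.72955 + 0.21282 = 1.9424.
P₁ = e^(−E₁/kT) / Z = 0.72955/1.9424 = 0.376.

0.376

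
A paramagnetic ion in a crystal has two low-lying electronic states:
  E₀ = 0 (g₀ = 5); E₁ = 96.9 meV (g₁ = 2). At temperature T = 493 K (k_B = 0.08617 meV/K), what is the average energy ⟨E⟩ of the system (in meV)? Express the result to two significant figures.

3.8 meV

k_BT = 0.08617 × 493 K = 42.48 meV.
Eᵢ/kT = 0, 2.281.
Z = Σ gᵢe^(−Eᵢ/kT) = 5·e^(−0) + 2·e^(−2.281) = 5.000 + 0.2044 = 5.204.
⟨E⟩ = Σ Eᵢ gᵢe^(−Eᵢ/kT) / Z = (0·5.000 + 96.9·0.2044) / 5.204 = 3.8 meV.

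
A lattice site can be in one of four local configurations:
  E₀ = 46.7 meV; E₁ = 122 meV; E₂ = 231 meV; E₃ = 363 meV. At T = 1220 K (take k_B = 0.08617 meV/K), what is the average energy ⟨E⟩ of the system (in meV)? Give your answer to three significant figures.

96.0 meV

k_BT = 0.08617 × 1220 K = 105.13 meV.
Eᵢ/kT = 0.44421, 1.1605, 2.1973, 3.4529.
Z = Σ e^(−Eᵢ/kT) = e^(−0.44421) + e^(−1.1605) + e^(−2.1973) + e^(−3.4529) = 0.64133 + 0.31333 + 0.11110 + 0.031654 = 1.0974.
⟨E⟩ = Σ Eᵢ e^(−Eᵢ/kT) / Z = (46.7·0.64133 + 122·0.31333 + 231·0.11110 + 363·0.031654) / 1.0974 = 96.0 meV.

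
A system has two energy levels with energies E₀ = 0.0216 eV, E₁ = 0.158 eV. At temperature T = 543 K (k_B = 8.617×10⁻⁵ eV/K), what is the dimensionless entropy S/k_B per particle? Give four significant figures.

k_BT = 8.617×10⁻⁵ × 543 K = 0.0467903 eV.
Eᵢ/kT = 0.461634, 3.37677.
Z = Σ e^(−Eᵢ/kT) = e^(−0.461634) + e^(−3.37677) = 0.630253 + 0.0341576 = 0.664411.
⟨E⟩ = Σ EᵢPᵢ = 0.0286124 eV.
S/k_B = ln Z + ⟨E⟩/kT = ln(0.664411) + 0.0286124/0.0467903 = -0.408854 + 0.611503 = 0.2026.

0.2026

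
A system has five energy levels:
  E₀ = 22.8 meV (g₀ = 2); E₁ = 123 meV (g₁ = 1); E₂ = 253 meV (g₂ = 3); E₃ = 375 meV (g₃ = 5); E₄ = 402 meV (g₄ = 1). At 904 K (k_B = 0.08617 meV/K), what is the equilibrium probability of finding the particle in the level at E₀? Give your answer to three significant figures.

k_BT = 0.08617 × 904 K = 77.898 meV.
Eᵢ/kT = 0.29269, 1.5790, 3.2478, 4.8140, 5.1606.
Z = Σ gᵢe^(−Eᵢ/kT) = 2·e^(−0.29269) + 1·e^(−1.5790) + 3·e^(−3.2478) + 5·e^(−4.8140) + 1·e^(−5.1606) = 1.4925 + 0.20618 + 0.11658 + 0.040577 + 0.0057383 = 1.8616.
P₀ = g₀ e^(−E₀/kT) / Z = 1.4925/1.8616 = 0.802.

0.802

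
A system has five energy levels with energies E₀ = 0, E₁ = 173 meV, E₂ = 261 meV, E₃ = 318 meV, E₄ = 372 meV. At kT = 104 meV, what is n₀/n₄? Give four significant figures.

35.76

n₀/n₄ = exp[−(E₀−E₄)/kT] = exp(−(-372 meV)/(104 meV)) = exp(3.57692) = 35.76.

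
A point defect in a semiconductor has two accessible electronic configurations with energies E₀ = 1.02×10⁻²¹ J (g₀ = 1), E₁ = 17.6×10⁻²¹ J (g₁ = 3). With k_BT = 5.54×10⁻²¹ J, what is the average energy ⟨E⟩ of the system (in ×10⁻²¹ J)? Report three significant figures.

3.19 ×10⁻²¹ J

Eᵢ/kT = 0.18412, 3.1769.
Z = Σ gᵢe^(−Eᵢ/kT) = 1·e^(−0.18412) + 3·e^(−3.1769) = 0.83184 + 0.12514 = 0.95698.
⟨E⟩ = Σ Eᵢ gᵢe^(−Eᵢ/kT) / Z = (1.02·0.83184 + 17.6·0.12514) / 0.95698 = 3.19 ×10⁻²¹ J.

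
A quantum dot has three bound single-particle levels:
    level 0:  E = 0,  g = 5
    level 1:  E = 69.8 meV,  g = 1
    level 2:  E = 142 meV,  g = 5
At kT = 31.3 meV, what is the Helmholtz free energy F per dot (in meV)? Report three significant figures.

-51.4 meV

Eᵢ/kT = 0, 2.2300, 4.5367.
Z = Σ gᵢe^(−Eᵢ/kT) = 5·e^(−0) + 1·e^(−2.2300) + 5·e^(−4.5367) = 5.0000 + 0.10753 + 0.053543 = 5.1611.
F = −kT ln Z = −31.3 × ln(5.1611) = −31.3 × 1.6411 = -51.4 meV.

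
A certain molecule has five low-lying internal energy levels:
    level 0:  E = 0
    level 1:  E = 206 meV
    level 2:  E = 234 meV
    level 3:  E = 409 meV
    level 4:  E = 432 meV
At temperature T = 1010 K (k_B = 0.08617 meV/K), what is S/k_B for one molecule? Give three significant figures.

0.573

k_BT = 0.08617 × 1010 K = 87.032 meV.
Eᵢ/kT = 0, 2.3669, 2.6887, 4.6994, 4.9637.
Z = Σ e^(−Eᵢ/kT) = e^(−0) + e^(−2.3669) + e^(−2.6887) + e^(−4.6994) + e^(−4.9637) = 1.0000 + 0.093771 + 0.067969 + 0.0091007 + 0.0069870 = 1.1778.
⟨E⟩ = Σ EᵢPᵢ = 35.628 meV.
S/k_B = ln Z + ⟨E⟩/kT = ln(1.1778) + 35.628/87.032 = 0.16365 + 0.40937 = 0.573.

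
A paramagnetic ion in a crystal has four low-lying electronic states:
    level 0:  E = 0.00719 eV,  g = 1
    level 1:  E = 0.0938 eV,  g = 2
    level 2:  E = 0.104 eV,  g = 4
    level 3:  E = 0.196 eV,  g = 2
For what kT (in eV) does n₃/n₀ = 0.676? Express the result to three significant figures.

n₃/n₀ = (g₃/g₀) exp[−(E₃−E₀)/kT] = 0.676.
⇒ (E₃−E₀)/kT = ln((2/1)/0.676) = ln(2.9586) = 1.0847.
kT = 0.18881 eV / 1.0847 = 0.174 eV.

0.174 eV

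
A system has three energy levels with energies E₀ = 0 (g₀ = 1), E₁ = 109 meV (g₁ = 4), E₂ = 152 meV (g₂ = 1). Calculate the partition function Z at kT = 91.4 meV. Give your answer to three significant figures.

Z = 2.40

Eᵢ/kT = 0, 1.1926, 1.6630.
Z = Σ gᵢe^(−Eᵢ/kT) = 1·e^(−0) + 4·e^(−1.1926) + 1·e^(−1.6630) = 1.0000 + 1.2137 + 0.18957 = 2.4033.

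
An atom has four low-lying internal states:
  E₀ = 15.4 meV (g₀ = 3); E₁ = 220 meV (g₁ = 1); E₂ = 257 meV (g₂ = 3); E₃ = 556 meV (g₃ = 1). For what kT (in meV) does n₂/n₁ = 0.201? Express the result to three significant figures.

13.7 meV

n₂/n₁ = (g₂/g₁) exp[−(E₂−E₁)/kT] = 0.201.
⇒ (E₂−E₁)/kT = ln((3/1)/0.201) = ln(14.925) = 2.7030.
kT = 37 meV / 2.7030 = 13.7 meV.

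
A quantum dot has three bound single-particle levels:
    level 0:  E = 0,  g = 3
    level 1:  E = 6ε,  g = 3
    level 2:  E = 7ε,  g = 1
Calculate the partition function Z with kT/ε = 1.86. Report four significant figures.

Eᵢ/kT = 0, 3.22581, 3.76344.
Z = Σ gᵢe^(−Eᵢ/kT) = 3·e^(−0) + 3·e^(−3.22581) + 1·e^(−3.76344) = 3.00000 + 0.119171 + 0.0232038 = 3.14237.

Z = 3.142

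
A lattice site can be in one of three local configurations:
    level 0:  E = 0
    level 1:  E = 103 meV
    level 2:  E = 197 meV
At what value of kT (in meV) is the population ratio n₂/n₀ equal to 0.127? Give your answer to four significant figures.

95.47 meV

n₂/n₀ = exp[−(E₂−E₀)/kT] = 0.127.
⇒ (E₂−E₀)/kT = ln(1/0.127) = ln(7.87402) = 2.06357.
kT = 197 meV / 2.06357 = 95.47 meV.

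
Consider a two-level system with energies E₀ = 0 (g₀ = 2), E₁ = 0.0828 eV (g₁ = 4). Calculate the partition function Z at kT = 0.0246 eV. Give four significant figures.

Eᵢ/kT = 0, 3.36585.
Z = Σ gᵢe^(−Eᵢ/kT) = 2·e^(−0) + 4·e^(−3.36585) = 2.00000 + 0.138131 = 2.13813.

Z = 2.138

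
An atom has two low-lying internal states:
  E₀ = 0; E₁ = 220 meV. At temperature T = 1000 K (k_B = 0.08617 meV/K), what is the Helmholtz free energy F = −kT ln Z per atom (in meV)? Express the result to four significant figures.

-6.459 meV

k_BT = 0.08617 × 1000 K = 86.1700 meV.
Eᵢ/kT = 0, 2.55309.
Z = Σ e^(−Eᵢ/kT) = e^(−0) + e^(−2.55309) = 1.00000 + 0.0778408 = 1.07784.
F = −kT ln Z = −86.1700 × ln(1.07784) = −86.1700 × 0.0749590 = -6.459 meV.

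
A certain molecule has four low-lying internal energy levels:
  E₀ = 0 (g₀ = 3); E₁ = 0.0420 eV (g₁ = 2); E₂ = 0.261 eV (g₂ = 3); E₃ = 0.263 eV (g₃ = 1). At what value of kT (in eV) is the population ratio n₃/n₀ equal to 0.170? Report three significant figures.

n₃/n₀ = (g₃/g₀) exp[−(E₃−E₀)/kT] = 0.170.
⇒ (E₃−E₀)/kT = ln((1/3)/0.170) = ln(1.9608) = 0.67335.
kT = 0.263 eV / 0.67335 = 0.391 eV.

0.391 eV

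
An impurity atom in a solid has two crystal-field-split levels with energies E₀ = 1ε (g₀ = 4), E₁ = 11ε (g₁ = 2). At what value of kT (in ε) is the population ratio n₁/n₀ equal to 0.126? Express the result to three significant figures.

n₁/n₀ = (g₁/g₀) exp[−(E₁−E₀)/kT] = 0.126.
⇒ (E₁−E₀)/kT = ln((2/4)/0.126) = ln(3.9683) = 1.3783.
kT = 10ε / 1.3783 = 7.26 ε.

7.26 ε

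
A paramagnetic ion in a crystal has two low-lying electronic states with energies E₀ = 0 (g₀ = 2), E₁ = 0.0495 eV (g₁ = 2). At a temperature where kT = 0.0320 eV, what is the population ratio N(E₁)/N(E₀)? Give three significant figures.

n₁/n₀ = (g₁/g₀) exp[−(E₁−E₀)/kT] = (2/2) × exp(−(0.0495 eV)/(0.0320 eV)) = (2/2) × exp(-1.5469) = 0.213.

0.213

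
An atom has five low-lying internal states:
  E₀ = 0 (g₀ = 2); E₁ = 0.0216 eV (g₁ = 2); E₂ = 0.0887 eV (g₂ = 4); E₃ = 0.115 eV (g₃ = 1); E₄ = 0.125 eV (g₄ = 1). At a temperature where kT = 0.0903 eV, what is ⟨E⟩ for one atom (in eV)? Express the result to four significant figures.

0.04112 eV

Eᵢ/kT = 0, 0.239203, 0.982281, 1.27353, 1.38427.
Z = Σ gᵢe^(−Eᵢ/kT) = 2·e^(−0) + 2·e^(−0.239203) + 4·e^(−0.982281) + 1·e^(−1.27353) + 1·e^(−1.38427) = 2.00000 + 1.57451 + 1.49782 + 0.279842 + 0.250507 = 5.60268.
⟨E⟩ = Σ Eᵢ gᵢe^(−Eᵢ/kT) / Z = (0·2.00000 + 0.0216·1.57451 + 0.0887·1.49782 + 0.115·0.279842 + 0.125·0.250507) / 5.60268 = 0.04112 eV.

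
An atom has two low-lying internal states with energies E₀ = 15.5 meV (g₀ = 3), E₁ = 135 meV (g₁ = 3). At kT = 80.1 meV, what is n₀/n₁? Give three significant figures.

n₀/n₁ = (g₀/g₁) exp[−(E₀−E₁)/kT] = (3/3) × exp(−(-119.5 meV)/(80.1 meV)) = (3/3) × exp(1.4919) = 4.45.

4.45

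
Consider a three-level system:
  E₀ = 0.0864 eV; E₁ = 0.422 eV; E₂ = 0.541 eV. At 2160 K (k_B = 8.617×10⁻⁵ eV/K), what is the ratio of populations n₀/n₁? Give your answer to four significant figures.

k_BT = 8.617×10⁻⁵ × 2160 K = 0.186127 eV.
n₀/n₁ = exp[−(E₀−E₁)/kT] = exp(−(-0.3356 eV)/(0.186127 eV)) = exp(1.80307) = 6.068.

6.068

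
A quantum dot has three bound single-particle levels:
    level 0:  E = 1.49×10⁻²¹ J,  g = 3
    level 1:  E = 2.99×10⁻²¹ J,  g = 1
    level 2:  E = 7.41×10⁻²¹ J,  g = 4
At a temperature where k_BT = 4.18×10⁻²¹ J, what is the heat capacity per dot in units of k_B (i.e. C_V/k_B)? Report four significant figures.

0.3150

Eᵢ/kT = 0.356459, 0.715311, 1.77273.
Z = Σ gᵢe^(−Eᵢ/kT) = 3·e^(−0.356459) + 1·e^(−0.715311) + 4·e^(−1.77273) = 2.10045 + 0.489040 + 0.679474 = 3.26896.
⟨E⟩ = 2.94491, ⟨E²⟩ = 14.1770.
C_V/k_B = (⟨E²⟩ − ⟨E⟩²)/(kT)² = (14.1770 − 8.67249)/17.4724 = 0.3150.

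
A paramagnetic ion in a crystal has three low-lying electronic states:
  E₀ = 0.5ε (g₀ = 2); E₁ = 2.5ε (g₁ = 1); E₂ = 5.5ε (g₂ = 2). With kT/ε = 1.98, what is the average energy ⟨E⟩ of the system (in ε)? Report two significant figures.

Eᵢ/kT = 0.2525, 1.263, 2.778.
Z = Σ gᵢe^(−Eᵢ/kT) = 2·e^(−0.2525) + 1·e^(−1.263) + 2·e^(−2.778) = 1.554 + 0.2828 + 0.1243 = 1.961.
⟨E⟩ = Σ Eᵢ gᵢe^(−Eᵢ/kT) / Z = (0.5·1.554 + 2.5·0.2828 + 5.5·0.1243) / 1.961 = 1.1 ε.

1.1 ε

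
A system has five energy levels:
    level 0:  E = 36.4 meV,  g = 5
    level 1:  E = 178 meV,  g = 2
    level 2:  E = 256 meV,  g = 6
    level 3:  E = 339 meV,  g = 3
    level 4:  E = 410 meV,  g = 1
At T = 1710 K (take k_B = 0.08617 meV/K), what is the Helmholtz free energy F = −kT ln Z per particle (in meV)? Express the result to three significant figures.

-262 meV

k_BT = 0.08617 × 1710 K = 147.35 meV.
Eᵢ/kT = 0.24703, 1.2080, 1.7374, 2.3006, 2.7825.
Z = Σ gᵢe^(−Eᵢ/kT) = 5·e^(−0.24703) + 2·e^(−1.2080) + 6·e^(−1.7374) + 3·e^(−2.3006) + 1·e^(−2.7825) = 3.9056 + 0.59759 + 1.0559 + 0.30060 + 0.061884 = 5.9216.
F = −kT ln Z = −147.35 × ln(5.9216) = −147.35 × 1.7786 = -262 meV.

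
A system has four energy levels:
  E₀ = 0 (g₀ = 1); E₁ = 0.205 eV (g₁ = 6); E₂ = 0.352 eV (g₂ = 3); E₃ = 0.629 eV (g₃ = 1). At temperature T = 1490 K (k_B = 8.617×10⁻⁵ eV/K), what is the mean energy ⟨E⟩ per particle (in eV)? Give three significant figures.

0.133 eV

k_BT = 8.617×10⁻⁵ × 1490 K = 0.12839 eV.
Eᵢ/kT = 0, 1.5967, 2.7416, 4.8991.
Z = Σ gᵢe^(−Eᵢ/kT) = 1·e^(−0) + 6·e^(−1.5967) + 3·e^(−2.7416) + 1·e^(−4.8991) = 1.0000 + 1.2154 + 0.19340 + 0.0074533 = 2.4163.
⟨E⟩ = Σ Eᵢ gᵢe^(−Eᵢ/kT) / Z = (0·1.0000 + 0.205·1.2154 + 0.352·0.19340 + 0.629·0.0074533) / 2.4163 = 0.133 eV.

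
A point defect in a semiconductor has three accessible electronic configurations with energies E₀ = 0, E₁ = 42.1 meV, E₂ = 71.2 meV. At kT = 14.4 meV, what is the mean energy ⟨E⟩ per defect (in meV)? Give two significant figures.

Eᵢ/kT = 0, 2.924, 4.944.
Z = Σ e^(−Eᵢ/kT) = e^(−0) + e^(−2.924) + e^(−4.944) = 1.000 + 0.05372 + 0.007126 = 1.061.
⟨E⟩ = Σ Eᵢ e^(−Eᵢ/kT) / Z = (0·1.000 + 42.1·0.05372 + 71.2·0.007126) / 1.061 = 2.6 meV.

2.6 meV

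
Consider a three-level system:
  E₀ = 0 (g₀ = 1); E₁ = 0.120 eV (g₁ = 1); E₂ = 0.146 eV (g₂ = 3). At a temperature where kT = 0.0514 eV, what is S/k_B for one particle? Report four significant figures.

0.8096

Eᵢ/kT = 0, 2.33463, 2.84047.
Z = Σ gᵢe^(−Eᵢ/kT) = 1·e^(−0) + 1·e^(−2.33463) + 3·e^(−2.84047) = 1.00000 + 0.0968463 + 0.175195 = 1.27204.
⟨E⟩ = Σ EᵢPᵢ = 0.0292444 eV.
S/k_B = ln Z + ⟨E⟩/kT = ln(1.27204) + 0.0292444/0.0514 = 0.240622 + 0.568957 = 0.8096.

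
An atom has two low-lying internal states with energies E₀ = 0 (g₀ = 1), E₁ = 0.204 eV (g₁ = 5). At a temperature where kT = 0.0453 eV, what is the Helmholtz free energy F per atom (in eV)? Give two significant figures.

Eᵢ/kT = 0, 4.503.
Z = Σ gᵢe^(−Eᵢ/kT) = 1·e^(−0) + 5·e^(−4.503) = 1.000 + 0.05538 = 1.055.
F = −kT ln Z = −0.0453 × ln(1.055) = −0.0453 × 0.05354 = -0.0024 eV.

-0.0024 eV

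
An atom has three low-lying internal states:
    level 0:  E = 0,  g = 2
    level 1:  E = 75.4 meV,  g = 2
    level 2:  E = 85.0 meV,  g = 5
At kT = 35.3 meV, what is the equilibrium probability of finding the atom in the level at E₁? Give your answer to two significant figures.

0.088

Eᵢ/kT = 0, 2.136, 2.408.
Z = Σ gᵢe^(−Eᵢ/kT) = 2·e^(−0) + 2·e^(−2.136) + 5·e^(−2.408) = 2.000 + 0.2363 + 0.4500 = 2.686.
P₁ = g₁ e^(−E₁/kT) / Z = 0.2363/2.686 = 0.088.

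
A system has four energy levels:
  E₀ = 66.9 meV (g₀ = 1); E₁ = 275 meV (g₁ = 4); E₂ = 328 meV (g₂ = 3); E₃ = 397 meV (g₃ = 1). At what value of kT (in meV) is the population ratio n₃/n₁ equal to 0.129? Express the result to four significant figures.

184.4 meV

n₃/n₁ = (g₃/g₁) exp[−(E₃−E₁)/kT] = 0.129.
⇒ (E₃−E₁)/kT = ln((1/4)/0.129) = ln(1.93798) = 0.661646.
kT = 122 meV / 0.661646 = 184.4 meV.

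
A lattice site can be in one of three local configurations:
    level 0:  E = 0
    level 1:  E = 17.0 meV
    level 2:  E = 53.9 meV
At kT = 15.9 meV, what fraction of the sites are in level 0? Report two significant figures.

0.73

Eᵢ/kT = 0, 1.069, 3.390.
Z = Σ e^(−Eᵢ/kT) = e^(−0) + e^(−1.069) + e^(−3.390) = 1.000 + 0.3434 + 0.03371 = 1.377.
P₀ = e^(−E₀/kT) / Z = 1.000/1.377 = 0.73.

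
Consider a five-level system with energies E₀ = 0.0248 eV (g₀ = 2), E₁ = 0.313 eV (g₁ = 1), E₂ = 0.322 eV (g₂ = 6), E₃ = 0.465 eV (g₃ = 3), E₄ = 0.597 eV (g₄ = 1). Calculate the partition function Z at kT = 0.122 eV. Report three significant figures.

Eᵢ/kT = 0.20328, 2.5656, 2.6393, 3.8115, 4.8934.
Z = Σ gᵢe^(−Eᵢ/kT) = 2·e^(−0.20328) + 1·e^(−2.5656) + 6·e^(−2.6393) + 3·e^(−3.8115) + 1·e^(−4.8934) = 1.6321 + 0.076873 + 0.42847 + 0.066345 + 0.0074959 = 2.2113.

Z = 2.21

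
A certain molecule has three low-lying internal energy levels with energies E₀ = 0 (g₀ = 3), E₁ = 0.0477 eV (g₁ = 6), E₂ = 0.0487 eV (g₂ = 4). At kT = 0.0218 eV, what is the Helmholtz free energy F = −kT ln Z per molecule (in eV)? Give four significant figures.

-0.03077 eV

Eᵢ/kT = 0, 2.18807, 2.23394.
Z = Σ gᵢe^(−Eᵢ/kT) = 3·e^(−0) + 6·e^(−2.18807) + 4·e^(−2.23394) = 3.00000 + 0.672798 + 0.428422 = 4.10122.
F = −kT ln Z = −0.0218 × ln(4.10122) = −0.0218 × 1.41128 = -0.03077 eV.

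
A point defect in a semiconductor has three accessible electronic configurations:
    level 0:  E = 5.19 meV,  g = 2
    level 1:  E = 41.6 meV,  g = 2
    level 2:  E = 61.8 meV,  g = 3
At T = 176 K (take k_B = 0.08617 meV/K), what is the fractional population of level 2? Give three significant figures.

k_BT = 0.08617 × 176 K = 15.166 meV.
Eᵢ/kT = 0.34221, 2.7430, 4.0749.
Z = Σ gᵢe^(−Eᵢ/kT) = 2·e^(−0.34221) + 2·e^(−2.7430) + 3·e^(−4.0749) = 1.4204 + 0.12875 + 0.050982 = 1.6001.
P₂ = g₂ e^(−E₂/kT) / Z = 0.050982/1.6001 = 0.0319.

0.0319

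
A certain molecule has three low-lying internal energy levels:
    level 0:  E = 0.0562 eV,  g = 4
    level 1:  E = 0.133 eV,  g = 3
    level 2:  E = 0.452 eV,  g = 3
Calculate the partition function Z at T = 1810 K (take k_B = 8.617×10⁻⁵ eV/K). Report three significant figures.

Z = 4.23

k_BT = 8.617×10⁻⁵ × 1810 K = 0.15597 eV.
Eᵢ/kT = 0.36033, 0.85273, 2.8980.
Z = Σ gᵢe^(−Eᵢ/kT) = 4·e^(−0.36033) + 3·e^(−0.85273) + 3·e^(−2.8980) = 2.7898 + 1.2787 + 0.16540 = 4.2339.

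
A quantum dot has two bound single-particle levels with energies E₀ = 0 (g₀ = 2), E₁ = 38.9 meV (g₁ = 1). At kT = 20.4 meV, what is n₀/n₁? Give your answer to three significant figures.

n₀/n₁ = (g₀/g₁) exp[−(E₀−E₁)/kT] = (2/1) × exp(−(-38.9 meV)/(20.4 meV)) = (2/1) × exp(1.9069) = 13.5.

13.5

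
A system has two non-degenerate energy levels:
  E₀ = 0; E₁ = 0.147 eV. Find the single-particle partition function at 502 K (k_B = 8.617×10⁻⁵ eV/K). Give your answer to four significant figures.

k_BT = 8.617×10⁻⁵ × 502 K = 0.0432573 eV.
Eᵢ/kT = 0, 3.39827.
Z = Σ e^(−Eᵢ/kT) = e^(−0) + e^(−3.39827) = 1.00000 + 0.0334311 = 1.03343.

Z = 1.033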